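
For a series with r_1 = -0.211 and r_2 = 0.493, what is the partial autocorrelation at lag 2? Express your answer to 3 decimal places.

0.469

φ_{22} = (r_2 − r_1²) / (1 − r_1²)
r_1² = (-0.211)² = 0.044521
Numerator = 0.493 − 0.0445 = 0.4485; denominator = 1 − 0.0445 = 0.9555
φ_{22} = 0.4485 / 0.9555 = 0.469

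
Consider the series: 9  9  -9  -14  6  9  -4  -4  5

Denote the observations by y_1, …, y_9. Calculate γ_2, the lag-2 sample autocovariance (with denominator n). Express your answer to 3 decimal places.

Mean ȳ = (9 + 9 − 9 − 14 + 6 + 9 − 4 − 4 + 5)/9 = 0.7778
Σ_{t=1}^{7}(y_t−ȳ)(y_{t+2}−ȳ) = -458.8765
γ_2 = -458.8765 / 9 = -50.986

-50.986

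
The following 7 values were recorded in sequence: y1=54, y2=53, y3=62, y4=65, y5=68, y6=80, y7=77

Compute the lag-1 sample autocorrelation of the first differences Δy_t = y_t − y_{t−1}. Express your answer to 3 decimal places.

First differences Δy: -1, 9, 3, 3, 12, -3
Mean of differences = 3.8333
Numerator Σ(Δy_t−Δȳ)(Δy_{t+1}−Δȳ) = -91.1944
Denominator Σ(Δy_t−Δȳ)² = 164.8333
r_1(Δy) = -91.1944 / 164.8333 = -0.553

-0.553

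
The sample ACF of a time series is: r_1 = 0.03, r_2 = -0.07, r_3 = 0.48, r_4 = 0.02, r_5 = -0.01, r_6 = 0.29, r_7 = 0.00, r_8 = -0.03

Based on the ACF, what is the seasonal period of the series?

3

The largest autocorrelation is r_3 = 0.48, with a weaker echo at lag 6 (0.29); the remaining lags stay at or below 0.03.
The dominant spike at lag 3 indicates a seasonal period of 3.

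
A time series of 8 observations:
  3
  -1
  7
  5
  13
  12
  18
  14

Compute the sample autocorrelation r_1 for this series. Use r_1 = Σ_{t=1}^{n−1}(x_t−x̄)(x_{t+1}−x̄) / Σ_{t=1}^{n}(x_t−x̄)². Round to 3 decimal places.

Mean x̄ = (3 − 1 + 7 + 5 + 13 + 12 + 18 + 14)/8 = 8.8750
Deviations from mean: -5.8750, -9.8750, -1.8750, -3.8750, 4.1250, 3.1250, 9.1250, 5.1250
Numerator Σ_{t=1}^{7}(x_t−x̄)(x_{t+1}−x̄) = 155.9844
Denominator Σ(x_t−x̄)² = 286.8750
r_1 = 155.9844 / 286.8750 = 0.544

0.544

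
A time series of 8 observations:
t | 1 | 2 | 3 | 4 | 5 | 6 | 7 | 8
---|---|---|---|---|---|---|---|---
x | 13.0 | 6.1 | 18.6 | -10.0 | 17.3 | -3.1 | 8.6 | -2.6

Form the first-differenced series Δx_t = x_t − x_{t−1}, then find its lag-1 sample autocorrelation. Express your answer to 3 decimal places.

First differences Δx: -6.9, 12.5, -28.6, 27.3, -20.4, 11.7, -11.2
Mean of differences = -2.2286
Numerator Σ(Δx_t−Δx̄)(Δx_{t+1}−Δx̄) = -2150.5651
Denominator Σ(Δx_t−Δx̄)² = 2410.8343
r_1(Δx) = -2150.5651 / 2410.8343 = -0.892

-0.892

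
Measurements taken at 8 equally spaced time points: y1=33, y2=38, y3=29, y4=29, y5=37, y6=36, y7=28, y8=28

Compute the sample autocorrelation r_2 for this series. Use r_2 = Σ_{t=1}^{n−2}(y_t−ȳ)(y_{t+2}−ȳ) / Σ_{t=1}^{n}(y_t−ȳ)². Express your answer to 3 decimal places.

Mean ȳ = (33 + 38 + 29 + 29 + 37 + 36 + 28 + 28)/8 = 32.2500
Deviations from mean: 0.7500, 5.7500, -3.2500, -3.2500, 4.7500, 3.7500, -4.2500, -4.2500
Σ(y_t−ȳ)(y_{t+2}−ȳ) = (-2.4375) + (-18.6875) + (-15.4375) + (-12.1875) + (-20.1875) + (-15.9375) = -84.8750
Denominator Σ(y_t−ȳ)² = 127.5000
r_2 = -84.8750 / 127.5000 = -0.666

-0.666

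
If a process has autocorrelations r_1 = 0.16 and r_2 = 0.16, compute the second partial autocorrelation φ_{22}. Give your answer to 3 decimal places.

0.138

φ_{22} = (r_2 − r_1²) / (1 − r_1²)
r_1² = (0.16)² = 0.0256
Numerator = 0.16 − 0.0256 = 0.1344; denominator = 1 − 0.0256 = 0.9744
φ_{22} = 0.1344 / 0.9744 = 0.138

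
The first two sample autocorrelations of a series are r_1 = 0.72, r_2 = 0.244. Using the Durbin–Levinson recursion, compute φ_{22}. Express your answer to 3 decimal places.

-0.570

φ_{22} = (r_2 − r_1²) / (1 − r_1²)
r_1² = (0.72)² = 0.5184
Numerator = 0.244 − 0.5184 = -0.2744; denominator = 1 − 0.5184 = 0.4816
φ_{22} = -0.2744 / 0.4816 = -0.570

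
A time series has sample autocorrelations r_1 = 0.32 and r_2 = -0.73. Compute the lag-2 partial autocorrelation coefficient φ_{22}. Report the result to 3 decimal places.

-0.927

φ_{22} = (r_2 − r_1²) / (1 − r_1²)
r_1² = (0.32)² = 0.1024
Numerator = -0.73 − 0.1024 = -0.8324; denominator = 1 − 0.1024 = 0.8976
φ_{22} = -0.8324 / 0.8976 = -0.927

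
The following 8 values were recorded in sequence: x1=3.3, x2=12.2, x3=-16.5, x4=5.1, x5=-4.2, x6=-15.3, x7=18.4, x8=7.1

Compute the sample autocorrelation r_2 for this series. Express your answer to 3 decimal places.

-0.139

Mean x̄ = (3.3 + 12.2 − 16.5 + 5.1 − 4.2 − 15.3 + 18.4 + 7.1)/8 = 1.2625
Deviations from mean: 2.0375, 10.9375, -17.7625, 3.8375, -5.4625, -16.5625, 17.1375, 5.8375
Numerator Σ_{t=1}^{6}(x_t−x̄)(x_{t+2}−x̄) = -151.0466
Denominator Σ(x_t−x̄)² = 1085.9388
r_2 = -151.0466 / 1085.9388 = -0.139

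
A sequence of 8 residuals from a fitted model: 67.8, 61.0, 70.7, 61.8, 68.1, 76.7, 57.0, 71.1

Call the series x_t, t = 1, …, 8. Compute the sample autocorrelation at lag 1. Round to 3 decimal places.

-0.626

Mean x̄ = (67.8 + 61.0 + 70.7 + 61.8 + 68.1 + 76.7 + 57.0 + 71.1)/8 = 66.7750
Deviations from mean: 1.0250, -5.7750, 3.9250, -4.9750, 1.3250, 9.9250, -9.7750, 4.3250
Σ(x_t−x̄)(x_{t+1}−x̄) = (-5.9194) + (-22.6669) + (-19.5269) + (-6.5919) + (13.1506) + (-97.0169) + (-42.2769) = -180.8481
Denominator Σ(x_t−x̄)² = 289.0750
r_1 = -180.8481 / 289.0750 = -0.626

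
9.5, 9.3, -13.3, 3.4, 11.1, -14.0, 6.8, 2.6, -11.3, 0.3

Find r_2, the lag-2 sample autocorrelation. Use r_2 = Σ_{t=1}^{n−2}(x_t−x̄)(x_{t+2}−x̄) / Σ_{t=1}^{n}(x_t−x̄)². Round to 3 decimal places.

-0.377

Mean x̄ = (9.5 + 9.3 − 13.3 + 3.4 + 11.1 − 14.0 + 6.8 + 2.6 − 11.3 + 0.3)/10 = 0.4400
Numerator Σ_{t=1}^{8}(x_t−x̄)(x_{t+2}−x̄) = -325.8312
Denominator Σ(x_t−x̄)² = 863.2440
r_2 = -325.8312 / 863.2440 = -0.377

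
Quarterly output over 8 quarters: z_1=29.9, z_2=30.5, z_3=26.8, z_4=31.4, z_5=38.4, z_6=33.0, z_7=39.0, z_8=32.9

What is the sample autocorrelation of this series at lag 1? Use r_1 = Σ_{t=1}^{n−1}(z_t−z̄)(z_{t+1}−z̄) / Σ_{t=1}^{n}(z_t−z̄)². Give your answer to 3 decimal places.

0.199

Mean z̄ = (29.9 + 30.5 + 26.8 + 31.4 + 38.4 + 33.0 + 39.0 + 32.9)/8 = 32.7375
Deviations from mean: -2.8375, -2.2375, -5.9375, -1.3375, 5.6625, 0.2625, 6.2625, 0.1625
Numerator Σ_{t=1}^{7}(z_t−z̄)(z_{t+1}−z̄) = 24.1498
Denominator Σ(z_t−z̄)² = 121.4788
r_1 = 24.1498 / 121.4788 = 0.199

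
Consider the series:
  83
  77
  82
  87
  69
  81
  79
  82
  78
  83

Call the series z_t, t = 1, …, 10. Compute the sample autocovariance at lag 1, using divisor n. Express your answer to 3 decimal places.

Mean z̄ = (83 + 77 + 82 + 87 + 69 + 81 + 79 + 82 + 78 + 83)/10 = 80.1000
Σ_{t=1}^{9}(z_t−z̄)(z_{t+1}−z̄) = -101.5100
γ_1 = -101.5100 / 10 = -10.151

-10.151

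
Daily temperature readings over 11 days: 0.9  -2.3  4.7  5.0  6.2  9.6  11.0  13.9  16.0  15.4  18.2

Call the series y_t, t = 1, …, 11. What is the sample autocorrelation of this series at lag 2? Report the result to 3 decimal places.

0.449

Mean ȳ = (0.9 − 2.3 + 4.7 + 5.0 + 6.2 + 9.6 + 11.0 + 13.9 + 16.0 + 15.4 + 18.2)/11 = 8.9636
Numerator Σ_{t=1}^{9}(y_t−ȳ)(y_{t+2}−ȳ) = 196.8910
Denominator Σ(y_t−ȳ)² = 438.5855
r_2 = 196.8910 / 438.5855 = 0.449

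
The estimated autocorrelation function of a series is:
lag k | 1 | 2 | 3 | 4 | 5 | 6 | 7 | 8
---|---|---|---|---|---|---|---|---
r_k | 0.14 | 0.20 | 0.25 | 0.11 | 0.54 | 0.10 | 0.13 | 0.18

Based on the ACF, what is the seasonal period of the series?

5

The largest autocorrelation is r_5 = 0.54; the remaining lags stay at or below 0.25.
The dominant spike at lag 5 indicates a seasonal period of 5.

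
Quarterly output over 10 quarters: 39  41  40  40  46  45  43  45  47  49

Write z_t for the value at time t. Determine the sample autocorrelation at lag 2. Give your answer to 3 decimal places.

Mean z̄ = (39 + 41 + 40 + 40 + 46 + 45 + 43 + 45 + 47 + 49)/10 = 43.5000
Numerator Σ_{t=1}^{8}(z_t−z̄)(z_{t+2}−z̄) = 18.0000
Denominator Σ(z_t−z̄)² = 104.5000
r_2 = 18.0000 / 104.5000 = 0.172

0.172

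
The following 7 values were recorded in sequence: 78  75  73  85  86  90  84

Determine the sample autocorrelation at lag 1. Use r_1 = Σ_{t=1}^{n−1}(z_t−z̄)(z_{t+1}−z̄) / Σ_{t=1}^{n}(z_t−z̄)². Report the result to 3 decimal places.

0.519

Mean z̄ = (78 + 75 + 73 + 85 + 86 + 90 + 84)/7 = 81.5714
Deviations from mean: -3.5714, -6.5714, -8.5714, 3.4286, 4.4286, 8.4286, 2.4286
Σ(z_t−z̄)(z_{t+1}−z̄) = (23.4694) + (56.3265) + (-29.3878) + (15.1837) + (37.3265) + (20.4694) = 123.3878
Denominator Σ(z_t−z̄)² = 237.7143
r_1 = 123.3878 / 237.7143 = 0.519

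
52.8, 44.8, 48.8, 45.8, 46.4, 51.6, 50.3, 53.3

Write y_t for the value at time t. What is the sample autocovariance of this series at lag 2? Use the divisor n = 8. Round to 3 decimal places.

Mean ȳ = (52.8 + 44.8 + 48.8 + 45.8 + 46.4 + 51.6 + 50.3 + 53.3)/8 = 49.2250
Σ_{t=1}^{6}(y_t−ȳ)(y_{t+2}−ȳ) = 13.3438
γ_2 = 13.3438 / 8 = 1.668

1.668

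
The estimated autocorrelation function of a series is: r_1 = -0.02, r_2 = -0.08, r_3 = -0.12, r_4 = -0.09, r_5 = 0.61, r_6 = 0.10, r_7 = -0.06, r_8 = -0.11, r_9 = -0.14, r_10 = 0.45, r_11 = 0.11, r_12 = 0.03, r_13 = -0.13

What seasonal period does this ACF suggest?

The largest autocorrelation is r_5 = 0.61, with a weaker echo at lag 10 (0.45); the remaining lags stay at or below 0.11.
The dominant spike at lag 5 indicates a seasonal period of 5.

5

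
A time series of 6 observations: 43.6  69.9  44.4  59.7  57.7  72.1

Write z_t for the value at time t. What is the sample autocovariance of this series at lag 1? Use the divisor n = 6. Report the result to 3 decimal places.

Mean z̄ = (43.6 + 69.9 + 44.4 + 59.7 + 57.7 + 72.1)/6 = 57.9000
Σ_{t=1}^{5}(z_t−z̄)(z_{t+1}−z̄) = -361.1000
γ_1 = -361.1000 / 6 = -60.183

-60.183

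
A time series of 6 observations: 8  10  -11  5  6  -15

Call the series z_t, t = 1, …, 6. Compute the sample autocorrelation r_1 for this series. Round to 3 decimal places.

-0.264

Mean z̄ = (8 + 10 − 11 + 5 + 6 − 15)/6 = 0.5000
Deviations from mean: 7.5000, 9.5000, -11.5000, 4.5000, 5.5000, -15.5000
Σ(z_t−z̄)(z_{t+1}−z̄) = (71.2500) + (-109.2500) + (-51.7500) + (24.7500) + (-85.2500) = -150.2500
Denominator Σ(z_t−z̄)² = 569.5000
r_1 = -150.2500 / 569.5000 = -0.264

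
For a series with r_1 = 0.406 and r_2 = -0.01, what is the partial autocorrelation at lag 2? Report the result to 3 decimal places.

-0.209

φ_{22} = (r_2 − r_1²) / (1 − r_1²)
r_1² = (0.406)² = 0.164836
Numerator = -0.01 − 0.1648 = -0.1748; denominator = 1 − 0.1648 = 0.8352
φ_{22} = -0.1748 / 0.8352 = -0.209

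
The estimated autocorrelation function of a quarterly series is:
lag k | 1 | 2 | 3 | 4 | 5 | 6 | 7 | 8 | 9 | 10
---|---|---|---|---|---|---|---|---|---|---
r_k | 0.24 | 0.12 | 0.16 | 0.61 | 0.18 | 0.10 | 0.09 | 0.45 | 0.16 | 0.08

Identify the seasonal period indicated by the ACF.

4

The largest autocorrelation is r_4 = 0.61, with a weaker echo at lag 8 (0.45); the remaining lags stay at or below 0.24. The elevated value at lag 1 (0.24), dropping to 0.12 at lag 2, reflects decaying short-term dependence rather than seasonality.
The dominant spike at lag 4 indicates a seasonal period of 4.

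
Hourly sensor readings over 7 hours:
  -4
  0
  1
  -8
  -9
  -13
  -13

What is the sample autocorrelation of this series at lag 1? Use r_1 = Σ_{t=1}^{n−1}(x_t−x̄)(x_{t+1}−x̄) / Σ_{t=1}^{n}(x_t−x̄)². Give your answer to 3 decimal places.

0.588

Mean x̄ = (-4 + 0 + 1 − 8 − 9 − 13 − 13)/7 = -6.5714
Deviations from mean: 2.5714, 6.5714, 7.5714, -1.4286, -2.4286, -6.4286, -6.4286
Numerator Σ_{t=1}^{6}(x_t−x̄)(x_{t+1}−x̄) = 116.2449
Denominator Σ(x_t−x̄)² = 197.7143
r_1 = 116.2449 / 197.7143 = 0.588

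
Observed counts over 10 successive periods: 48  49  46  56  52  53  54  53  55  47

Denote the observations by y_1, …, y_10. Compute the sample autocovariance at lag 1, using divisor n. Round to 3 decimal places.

-0.109

Mean ȳ = (48 + 49 + 46 + 56 + 52 + 53 + 54 + 53 + 55 + 47)/10 = 51.3000
Σ_{t=1}^{9}(y_t−ȳ)(y_{t+1}−ȳ) = -1.0900
γ_1 = -1.0900 / 10 = -0.109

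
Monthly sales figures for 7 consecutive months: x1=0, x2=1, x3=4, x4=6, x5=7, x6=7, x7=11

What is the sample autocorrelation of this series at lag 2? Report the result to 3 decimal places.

0.146

Mean x̄ = (0 + 1 + 4 + 6 + 7 + 7 + 11)/7 = 5.1429
Deviations from mean: -5.1429, -4.1429, -1.1429, 0.8571, 1.8571, 1.8571, 5.8571
Σ(x_t−x̄)(x_{t+2}−x̄) = (5.8776) + (-3.5510) + (-2.1224) + (1.5918) + (10.8776) = 12.6735
Denominator Σ(x_t−x̄)² = 86.8571
r_2 = 12.6735 / 86.8571 = 0.146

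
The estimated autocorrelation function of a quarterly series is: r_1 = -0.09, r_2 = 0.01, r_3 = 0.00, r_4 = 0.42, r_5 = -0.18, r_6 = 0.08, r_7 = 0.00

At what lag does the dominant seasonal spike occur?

4

The largest autocorrelation is r_4 = 0.42; the remaining lags stay at or below 0.08.
The dominant spike at lag 4 indicates a seasonal period of 4.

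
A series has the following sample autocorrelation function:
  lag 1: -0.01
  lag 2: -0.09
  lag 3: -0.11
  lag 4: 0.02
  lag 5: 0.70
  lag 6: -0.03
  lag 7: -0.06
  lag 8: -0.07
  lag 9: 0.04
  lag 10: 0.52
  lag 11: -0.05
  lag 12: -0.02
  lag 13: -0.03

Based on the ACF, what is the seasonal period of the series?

5

The largest autocorrelation is r_5 = 0.70, with a weaker echo at lag 10 (0.52); the remaining lags stay at or below 0.04.
The dominant spike at lag 5 indicates a seasonal period of 5.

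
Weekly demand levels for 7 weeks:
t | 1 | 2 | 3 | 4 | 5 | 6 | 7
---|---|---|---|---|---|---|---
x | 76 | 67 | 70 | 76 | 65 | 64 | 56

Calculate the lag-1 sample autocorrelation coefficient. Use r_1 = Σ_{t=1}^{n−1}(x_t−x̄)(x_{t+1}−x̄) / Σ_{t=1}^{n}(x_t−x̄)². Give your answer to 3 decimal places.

Mean x̄ = (76 + 67 + 70 + 76 + 65 + 64 + 56)/7 = 67.7143
Deviations from mean: 8.2857, -0.7143, 2.2857, 8.2857, -2.7143, -3.7143, -11.7143
Σ(x_t−x̄)(x_{t+1}−x̄) = (-5.9184) + (-1.6327) + (18.9388) + (-22.4898) + (10.0816) + (43.5102) = 42.4898
Denominator Σ(x_t−x̄)² = 301.4286
r_1 = 42.4898 / 301.4286 = 0.141

0.141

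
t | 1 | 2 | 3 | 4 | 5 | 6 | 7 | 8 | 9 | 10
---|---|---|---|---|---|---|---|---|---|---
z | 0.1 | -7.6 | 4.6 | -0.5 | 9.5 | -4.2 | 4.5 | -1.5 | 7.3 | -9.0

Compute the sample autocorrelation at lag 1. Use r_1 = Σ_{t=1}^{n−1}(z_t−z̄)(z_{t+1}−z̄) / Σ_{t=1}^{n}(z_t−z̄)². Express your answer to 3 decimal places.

-0.551

Mean z̄ = (0.1 − 7.6 + 4.6 − 0.5 + 9.5 − 4.2 + 4.5 − 1.5 + 7.3 − 9.0)/10 = 0.3200
Numerator Σ_{t=1}^{9}(z_t−z̄)(z_{t+1}−z̄) = -188.9444
Denominator Σ(z_t−z̄)² = 342.8360
r_1 = -188.9444 / 342.8360 = -0.551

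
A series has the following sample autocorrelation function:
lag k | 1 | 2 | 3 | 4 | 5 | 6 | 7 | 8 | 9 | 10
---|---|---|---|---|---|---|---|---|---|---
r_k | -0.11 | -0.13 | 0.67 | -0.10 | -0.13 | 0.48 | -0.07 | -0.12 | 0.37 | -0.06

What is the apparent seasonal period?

The largest autocorrelation is r_3 = 0.67, with weaker echoes at lags 6 (0.48) and 9 (0.37); the remaining lags stay at or below -0.06.
The dominant spike at lag 3 indicates a seasonal period of 3.

3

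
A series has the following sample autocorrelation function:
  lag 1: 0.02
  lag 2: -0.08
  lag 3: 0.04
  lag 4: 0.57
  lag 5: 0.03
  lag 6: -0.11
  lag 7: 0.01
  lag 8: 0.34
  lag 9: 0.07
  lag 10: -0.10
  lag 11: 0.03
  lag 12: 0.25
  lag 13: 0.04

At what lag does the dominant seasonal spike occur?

The largest autocorrelation is r_4 = 0.57, with weaker echoes at lags 8 (0.34) and 12 (0.25); the remaining lags stay at or below 0.07.
The dominant spike at lag 4 indicates a seasonal period of 4.

4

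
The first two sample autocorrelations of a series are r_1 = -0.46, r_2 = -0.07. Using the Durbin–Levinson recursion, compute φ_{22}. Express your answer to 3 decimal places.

-0.357

φ_{22} = (r_2 − r_1²) / (1 − r_1²)
r_1² = (-0.46)² = 0.2116
Numerator = -0.07 − 0.2116 = -0.2816; denominator = 1 − 0.2116 = 0.7884
φ_{22} = -0.2816 / 0.7884 = -0.357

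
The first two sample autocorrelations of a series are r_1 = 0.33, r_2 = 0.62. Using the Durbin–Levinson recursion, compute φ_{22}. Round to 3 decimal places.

φ_{22} = (r_2 − r_1²) / (1 − r_1²)
r_1² = (0.33)² = 0.1089
Numerator = 0.62 − 0.1089 = 0.5111; denominator = 1 − 0.1089 = 0.8911
φ_{22} = 0.5111 / 0.8911 = 0.574

0.574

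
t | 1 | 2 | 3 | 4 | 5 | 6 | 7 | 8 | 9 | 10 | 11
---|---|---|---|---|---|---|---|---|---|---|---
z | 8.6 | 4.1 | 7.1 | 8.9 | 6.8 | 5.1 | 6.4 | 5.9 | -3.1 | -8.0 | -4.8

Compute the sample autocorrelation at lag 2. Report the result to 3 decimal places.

Mean z̄ = (8.6 + 4.1 + 7.1 + 8.9 + 6.8 + 5.1 + 6.4 + 5.9 − 3.1 − 8.0 − 4.8)/11 = 3.3636
Numerator Σ_{t=1}^{9}(z_t−z̄)(z_{t+2}−z̄) = 65.2510
Denominator Σ(z_t−z̄)² = 340.6055
r_2 = 65.2510 / 340.6055 = 0.192

0.192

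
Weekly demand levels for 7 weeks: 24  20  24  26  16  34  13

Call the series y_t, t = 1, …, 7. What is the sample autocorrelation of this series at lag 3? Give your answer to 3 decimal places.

Mean ȳ = (24 + 20 + 24 + 26 + 16 + 34 + 13)/7 = 22.4286
Deviations from mean: 1.5714, -2.4286, 1.5714, 3.5714, -6.4286, 11.5714, -9.4286
Σ(y_t−ȳ)(y_{t+3}−ȳ) = (5.6122) + (15.6122) + (18.1837) + (-33.6735) = 5.7347
Denominator Σ(y_t−ȳ)² = 287.7143
r_3 = 5.7347 / 287.7143 = 0.020

0.020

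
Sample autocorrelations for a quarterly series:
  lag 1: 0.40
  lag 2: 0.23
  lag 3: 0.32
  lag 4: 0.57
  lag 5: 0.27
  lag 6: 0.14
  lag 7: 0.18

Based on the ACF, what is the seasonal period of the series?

The largest autocorrelation is r_4 = 0.57; the remaining lags stay at or below 0.40. The elevated value at lag 1 (0.40), dropping to 0.23 at lag 2, reflects decaying short-term dependence rather than seasonality.
The dominant spike at lag 4 indicates a seasonal period of 4.

4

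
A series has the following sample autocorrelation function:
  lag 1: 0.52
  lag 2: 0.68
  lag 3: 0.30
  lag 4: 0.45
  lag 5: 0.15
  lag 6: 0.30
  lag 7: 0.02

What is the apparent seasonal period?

2

The largest autocorrelation is r_2 = 0.68; the remaining lags stay at or below 0.52.
The dominant spike at lag 2 indicates a seasonal period of 2.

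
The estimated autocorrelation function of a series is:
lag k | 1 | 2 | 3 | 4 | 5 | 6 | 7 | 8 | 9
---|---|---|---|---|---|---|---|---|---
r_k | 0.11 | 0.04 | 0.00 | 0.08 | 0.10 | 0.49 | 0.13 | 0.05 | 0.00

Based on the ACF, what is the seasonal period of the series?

6

The largest autocorrelation is r_6 = 0.49; the remaining lags stay at or below 0.13.
The dominant spike at lag 6 indicates a seasonal period of 6.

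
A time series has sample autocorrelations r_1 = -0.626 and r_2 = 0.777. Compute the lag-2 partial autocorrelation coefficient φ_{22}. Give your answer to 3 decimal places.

0.633

φ_{22} = (r_2 − r_1²) / (1 − r_1²)
r_1² = (-0.626)² = 0.391876
Numerator = 0.777 − 0.3919 = 0.3851; denominator = 1 − 0.3919 = 0.6081
φ_{22} = 0.3851 / 0.6081 = 0.633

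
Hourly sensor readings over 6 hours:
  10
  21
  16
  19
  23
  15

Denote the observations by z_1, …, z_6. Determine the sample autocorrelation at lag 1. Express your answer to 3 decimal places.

Mean z̄ = (10 + 21 + 16 + 19 + 23 + 15)/6 = 17.3333
Σ(z_t−z̄)(z_{t+1}−z̄) = (-26.8889) + (-4.8889) + (-2.2222) + (9.4444) + (-13.2222) = -37.7778
Denominator Σ(z_t−z̄)² = 109.3333
r_1 = -37.7778 / 109.3333 = -0.346

-0.346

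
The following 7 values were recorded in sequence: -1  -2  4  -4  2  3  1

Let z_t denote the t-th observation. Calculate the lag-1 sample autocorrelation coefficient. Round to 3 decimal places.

-0.452

Mean z̄ = (-1 − 2 + 4 − 4 + 2 + 3 + 1)/7 = 0.4286
Deviations from mean: -1.4286, -2.4286, 3.5714, -4.4286, 1.5714, 2.5714, 0.5714
Numerator Σ_{t=1}^{6}(z_t−z̄)(z_{t+1}−z̄) = -22.4694
Denominator Σ(z_t−z̄)² = 49.7143
r_1 = -22.4694 / 49.7143 = -0.452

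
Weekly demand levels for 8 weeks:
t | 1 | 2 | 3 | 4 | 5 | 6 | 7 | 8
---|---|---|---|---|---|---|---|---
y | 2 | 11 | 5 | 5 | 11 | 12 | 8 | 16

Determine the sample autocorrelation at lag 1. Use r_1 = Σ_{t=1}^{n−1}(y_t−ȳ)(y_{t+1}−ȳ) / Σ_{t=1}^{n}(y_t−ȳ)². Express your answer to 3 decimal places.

-0.126

Mean ȳ = (2 + 11 + 5 + 5 + 11 + 12 + 8 + 16)/8 = 8.7500
Deviations from mean: -6.7500, 2.2500, -3.7500, -3.7500, 2.2500, 3.2500, -0.7500, 7.2500
Σ(y_t−ȳ)(y_{t+1}−ȳ) = (-15.1875) + (-8.4375) + (14.0625) + (-8.4375) + (7.3125) + (-2.4375) + (-5.4375) = -18.5625
Denominator Σ(y_t−ȳ)² = 147.5000
r_1 = -18.5625 / 147.5000 = -0.126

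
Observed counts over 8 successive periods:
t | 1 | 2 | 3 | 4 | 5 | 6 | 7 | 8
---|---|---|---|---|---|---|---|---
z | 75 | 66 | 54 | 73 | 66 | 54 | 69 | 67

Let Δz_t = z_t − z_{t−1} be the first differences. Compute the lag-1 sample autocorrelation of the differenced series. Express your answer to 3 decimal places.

-0.377

First differences Δz: -9, -12, 19, -7, -12, 15, -2
Mean of differences = -1.1429
Numerator Σ(Δz_t−Δz̄)(Δz_{t+1}−Δz̄) = -376.8776
Denominator Σ(Δz_t−Δz̄)² = 998.8571
r_1(Δz) = -376.8776 / 998.8571 = -0.377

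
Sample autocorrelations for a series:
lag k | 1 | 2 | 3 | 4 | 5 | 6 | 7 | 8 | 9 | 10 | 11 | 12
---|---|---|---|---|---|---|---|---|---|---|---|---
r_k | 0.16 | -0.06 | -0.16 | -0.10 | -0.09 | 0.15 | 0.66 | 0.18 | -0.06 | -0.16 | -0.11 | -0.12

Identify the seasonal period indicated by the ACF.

The largest autocorrelation is r_7 = 0.66; the remaining lags stay at or below 0.18.
The dominant spike at lag 7 indicates a seasonal period of 7.

7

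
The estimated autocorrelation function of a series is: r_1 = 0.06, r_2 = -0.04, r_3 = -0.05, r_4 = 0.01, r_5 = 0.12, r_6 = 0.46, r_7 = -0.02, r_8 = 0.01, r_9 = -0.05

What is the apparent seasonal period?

The largest autocorrelation is r_6 = 0.46; the remaining lags stay at or below 0.12.
The dominant spike at lag 6 indicates a seasonal period of 6.

6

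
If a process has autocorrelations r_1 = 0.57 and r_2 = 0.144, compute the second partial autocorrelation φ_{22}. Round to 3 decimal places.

-0.268

φ_{22} = (r_2 − r_1²) / (1 − r_1²)
r_1² = (0.57)² = 0.3249
Numerator = 0.144 − 0.3249 = -0.1809; denominator = 1 − 0.3249 = 0.6751
φ_{22} = -0.1809 / 0.6751 = -0.268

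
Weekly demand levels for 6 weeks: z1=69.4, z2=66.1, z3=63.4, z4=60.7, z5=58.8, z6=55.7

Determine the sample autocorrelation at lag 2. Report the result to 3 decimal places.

Mean z̄ = (69.4 + 66.1 + 63.4 + 60.7 + 58.8 + 55.7)/6 = 62.3500
Deviations from mean: 7.0500, 3.7500, 1.0500, -1.6500, -3.5500, -6.6500
Σ(z_t−z̄)(z_{t+2}−z̄) = (7.4025) + (-6.1875) + (-3.7275) + (10.9725) = 8.4600
Denominator Σ(z_t−z̄)² = 124.4150
r_2 = 8.4600 / 124.4150 = 0.068

0.068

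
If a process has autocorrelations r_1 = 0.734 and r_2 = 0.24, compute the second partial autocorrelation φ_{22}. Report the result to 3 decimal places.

-0.648

φ_{22} = (r_2 − r_1²) / (1 − r_1²)
r_1² = (0.734)² = 0.538756
Numerator = 0.24 − 0.5388 = -0.2988; denominator = 1 − 0.5388 = 0.4612
φ_{22} = -0.2988 / 0.4612 = -0.648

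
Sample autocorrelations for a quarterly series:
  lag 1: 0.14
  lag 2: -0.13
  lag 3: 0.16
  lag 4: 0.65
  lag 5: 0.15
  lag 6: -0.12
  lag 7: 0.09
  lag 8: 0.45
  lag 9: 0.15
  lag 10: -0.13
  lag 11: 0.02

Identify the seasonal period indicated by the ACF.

4

The largest autocorrelation is r_4 = 0.65, with a weaker echo at lag 8 (0.45); the remaining lags stay at or below 0.16.
The dominant spike at lag 4 indicates a seasonal period of 4.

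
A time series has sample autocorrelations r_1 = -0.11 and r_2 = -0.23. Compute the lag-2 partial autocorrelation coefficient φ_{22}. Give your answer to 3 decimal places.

-0.245

φ_{22} = (r_2 − r_1²) / (1 − r_1²)
r_1² = (-0.11)² = 0.0121
Numerator = -0.23 − 0.0121 = -0.2421; denominator = 1 − 0.0121 = 0.9879
φ_{22} = -0.2421 / 0.9879 = -0.245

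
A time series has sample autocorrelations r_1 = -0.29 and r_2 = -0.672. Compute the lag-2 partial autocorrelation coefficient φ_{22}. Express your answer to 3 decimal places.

-0.826

φ_{22} = (r_2 − r_1²) / (1 − r_1²)
r_1² = (-0.29)² = 0.0841
Numerator = -0.672 − 0.0841 = -0.7561; denominator = 1 − 0.0841 = 0.9159
φ_{22} = -0.7561 / 0.9159 = -0.826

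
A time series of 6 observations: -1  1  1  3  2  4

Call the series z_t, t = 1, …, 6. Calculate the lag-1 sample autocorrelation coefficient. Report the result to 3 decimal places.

Mean z̄ = (-1 + 1 + 1 + 3 + 2 + 4)/6 = 1.6667
Deviations from mean: -2.6667, -0.6667, -0.6667, 1.3333, 0.3333, 2.3333
Σ(z_t−z̄)(z_{t+1}−z̄) = (1.7778) + (0.4444) + (-0.8889) + (0.4444) + (0.7778) = 2.5556
Denominator Σ(z_t−z̄)² = 15.3333
r_1 = 2.5556 / 15.3333 = 0.167

0.167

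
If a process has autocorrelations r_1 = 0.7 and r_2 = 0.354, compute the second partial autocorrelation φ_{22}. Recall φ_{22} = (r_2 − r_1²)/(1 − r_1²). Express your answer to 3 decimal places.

φ_{22} = (r_2 − r_1²) / (1 − r_1²)
r_1² = (0.7)² = 0.49
Numerator = 0.354 − 0.4900 = -0.1360; denominator = 1 − 0.4900 = 0.5100
φ_{22} = -0.1360 / 0.5100 = -0.267

-0.267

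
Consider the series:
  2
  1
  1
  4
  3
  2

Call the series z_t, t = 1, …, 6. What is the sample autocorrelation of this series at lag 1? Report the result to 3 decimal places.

0.118

Mean z̄ = (2 + 1 + 1 + 4 + 3 + 2)/6 = 2.1667
Deviations from mean: -0.1667, -1.1667, -1.1667, 1.8333, 0.8333, -0.1667
Numerator Σ_{t=1}^{5}(z_t−z̄)(z_{t+1}−z̄) = 0.8056
Denominator Σ(z_t−z̄)² = 6.8333
r_1 = 0.8056 / 6.8333 = 0.118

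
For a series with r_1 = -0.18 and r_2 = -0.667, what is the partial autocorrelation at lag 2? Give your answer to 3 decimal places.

-0.723

φ_{22} = (r_2 − r_1²) / (1 − r_1²)
r_1² = (-0.18)² = 0.0324
Numerator = -0.667 − 0.0324 = -0.6994; denominator = 1 − 0.0324 = 0.9676
φ_{22} = -0.6994 / 0.9676 = -0.723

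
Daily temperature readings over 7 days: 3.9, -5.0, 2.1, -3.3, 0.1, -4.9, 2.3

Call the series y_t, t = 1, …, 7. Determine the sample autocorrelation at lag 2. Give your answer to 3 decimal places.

Mean ȳ = (3.9 − 5.0 + 2.1 − 3.3 + 0.1 − 4.9 + 2.3)/7 = -0.6857
Deviations from mean: 4.5857, -4.3143, 2.7857, -2.6143, 0.7857, -4.2143, 2.9857
Numerator Σ_{t=1}^{5}(y_t−ȳ)(y_{t+2}−ȳ) = 39.6053
Denominator Σ(y_t−ȳ)² = 81.5286
r_2 = 39.6053 / 81.5286 = 0.486

0.486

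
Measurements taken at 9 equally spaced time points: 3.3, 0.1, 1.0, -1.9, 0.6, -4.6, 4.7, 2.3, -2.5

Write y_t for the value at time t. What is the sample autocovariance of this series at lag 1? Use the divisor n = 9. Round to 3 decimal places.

Mean ȳ = (3.3 + 0.1 + 1.0 − 1.9 + 0.6 − 4.6 + 4.7 + 2.3 − 2.5)/9 = 0.3333
Σ_{t=1}^{8}(y_t−ȳ)(y_{t+1}−ȳ) = -22.7744
γ_1 = -22.7744 / 9 = -2.530

-2.530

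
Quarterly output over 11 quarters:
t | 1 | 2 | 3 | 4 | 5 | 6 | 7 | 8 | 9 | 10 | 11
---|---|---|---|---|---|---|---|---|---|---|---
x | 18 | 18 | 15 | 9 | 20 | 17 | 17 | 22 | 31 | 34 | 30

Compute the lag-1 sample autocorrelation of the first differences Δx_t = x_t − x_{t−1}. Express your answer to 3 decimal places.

-0.143

First differences Δx: 0, -3, -6, 11, -3, 0, 5, 9, 3, -4
Mean of differences = 1.2000
Numerator Σ(Δx_t−Δx̄)(Δx_{t+1}−Δx̄) = -41.6400
Denominator Σ(Δx_t−Δx̄)² = 291.6000
r_1(Δx) = -41.6400 / 291.6000 = -0.143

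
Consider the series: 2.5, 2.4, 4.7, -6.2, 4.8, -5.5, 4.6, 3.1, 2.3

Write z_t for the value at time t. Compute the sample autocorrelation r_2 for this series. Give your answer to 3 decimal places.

0.429

Mean z̄ = (2.5 + 2.4 + 4.7 − 6.2 + 4.8 − 5.5 + 4.6 + 3.1 + 2.3)/9 = 1.4111
Σ(z_t−z̄)(z_{t+2}−z̄) = (3.5812) + (-7.5265) + (11.1457) + (52.6012) + (10.8068) + (-11.6721) + (2.8346) = 61.7709
Denominator Σ(z_t−z̄)² = 143.9689
r_2 = 61.7709 / 143.9689 = 0.429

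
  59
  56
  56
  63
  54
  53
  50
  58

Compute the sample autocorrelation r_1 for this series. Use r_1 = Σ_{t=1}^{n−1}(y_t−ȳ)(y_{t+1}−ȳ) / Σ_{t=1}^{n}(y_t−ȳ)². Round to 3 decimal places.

-0.014

Mean ȳ = (59 + 56 + 56 + 63 + 54 + 53 + 50 + 58)/8 = 56.1250
Σ(y_t−ȳ)(y_{t+1}−ȳ) = (-0.3594) + (0.0156) + (-0.8594) + (-14.6094) + (6.6406) + (19.1406) + (-11.4844) = -1.5156
Denominator Σ(y_t−ȳ)² = 110.8750
r_1 = -1.5156 / 110.8750 = -0.014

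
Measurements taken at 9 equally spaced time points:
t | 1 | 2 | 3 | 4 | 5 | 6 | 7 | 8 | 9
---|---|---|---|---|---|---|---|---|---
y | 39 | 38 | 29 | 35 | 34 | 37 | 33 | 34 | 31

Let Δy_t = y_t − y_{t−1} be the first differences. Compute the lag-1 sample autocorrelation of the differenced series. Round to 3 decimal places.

-0.534

First differences Δy: -1, -9, 6, -1, 3, -4, 1, -3
Mean of differences = -1.0000
Numerator Σ(Δy_t−Δȳ)(Δy_{t+1}−Δȳ) = -78.0000
Denominator Σ(Δy_t−Δȳ)² = 146.0000
r_1(Δy) = -78.0000 / 146.0000 = -0.534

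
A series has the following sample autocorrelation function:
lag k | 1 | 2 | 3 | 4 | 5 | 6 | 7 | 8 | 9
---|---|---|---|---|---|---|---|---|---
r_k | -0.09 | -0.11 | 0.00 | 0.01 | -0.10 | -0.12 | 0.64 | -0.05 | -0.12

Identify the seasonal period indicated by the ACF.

7

The largest autocorrelation is r_7 = 0.64; the remaining lags stay at or below 0.01.
The dominant spike at lag 7 indicates a seasonal period of 7.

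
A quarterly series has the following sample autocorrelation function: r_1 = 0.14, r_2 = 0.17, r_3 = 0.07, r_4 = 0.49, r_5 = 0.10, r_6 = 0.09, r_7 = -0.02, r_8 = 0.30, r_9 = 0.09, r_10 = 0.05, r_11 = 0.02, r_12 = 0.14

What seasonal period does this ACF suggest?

The largest autocorrelation is r_4 = 0.49, with a weaker echo at lag 8 (0.30); the remaining lags stay at or below 0.17.
The dominant spike at lag 4 indicates a seasonal period of 4.

4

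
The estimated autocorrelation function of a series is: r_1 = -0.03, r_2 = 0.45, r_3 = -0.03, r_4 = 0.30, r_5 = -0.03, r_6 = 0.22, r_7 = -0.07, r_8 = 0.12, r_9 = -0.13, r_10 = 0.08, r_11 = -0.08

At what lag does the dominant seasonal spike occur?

2

The largest autocorrelation is r_2 = 0.45, with weaker echoes at lags 4 (0.30) and 6 (0.22); the remaining lags stay at or below 0.12.
The dominant spike at lag 2 indicates a seasonal period of 2.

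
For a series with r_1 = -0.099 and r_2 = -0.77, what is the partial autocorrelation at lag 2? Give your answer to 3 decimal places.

φ_{22} = (r_2 − r_1²) / (1 − r_1²)
r_1² = (-0.099)² = 0.009801
Numerator = -0.77 − 0.0098 = -0.7798; denominator = 1 − 0.0098 = 0.9902
φ_{22} = -0.7798 / 0.9902 = -0.788

-0.788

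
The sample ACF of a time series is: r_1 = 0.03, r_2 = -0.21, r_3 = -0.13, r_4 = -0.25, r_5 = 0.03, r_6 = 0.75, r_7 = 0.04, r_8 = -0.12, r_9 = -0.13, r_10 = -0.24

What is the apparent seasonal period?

6

The largest autocorrelation is r_6 = 0.75; the remaining lags stay at or below 0.04.
The dominant spike at lag 6 indicates a seasonal period of 6.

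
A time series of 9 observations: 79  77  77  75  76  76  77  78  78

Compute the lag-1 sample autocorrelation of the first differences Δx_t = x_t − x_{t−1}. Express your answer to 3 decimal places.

First differences Δx: -2, 0, -2, 1, 0, 1, 1, 0
Mean of differences = -0.1250
Numerator Σ(Δx_t−Δx̄)(Δx_{t+1}−Δx̄) = -0.8906
Denominator Σ(Δx_t−Δx̄)² = 10.8750
r_1(Δx) = -0.8906 / 10.8750 = -0.082

-0.082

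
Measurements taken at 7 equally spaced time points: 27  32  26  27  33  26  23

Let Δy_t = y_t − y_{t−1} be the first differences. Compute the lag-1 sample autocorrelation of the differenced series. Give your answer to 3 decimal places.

-0.362

First differences Δy: 5, -6, 1, 6, -7, -3
Mean of differences = -0.6667
Numerator Σ(Δy_t−Δȳ)(Δy_{t+1}−Δȳ) = -55.4444
Denominator Σ(Δy_t−Δȳ)² = 153.3333
r_1(Δy) = -55.4444 / 153.3333 = -0.362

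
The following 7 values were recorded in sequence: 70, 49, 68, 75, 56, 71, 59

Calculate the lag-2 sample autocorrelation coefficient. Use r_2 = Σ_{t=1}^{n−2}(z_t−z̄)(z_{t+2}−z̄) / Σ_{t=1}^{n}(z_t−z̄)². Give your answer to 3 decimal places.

-0.104

Mean z̄ = (70 + 49 + 68 + 75 + 56 + 71 + 59)/7 = 64.0000
Deviations from mean: 6.0000, -15.0000, 4.0000, 11.0000, -8.0000, 7.0000, -5.0000
Σ(z_t−z̄)(z_{t+2}−z̄) = (24.0000) + (-165.0000) + (-32.0000) + (77.0000) + (40.0000) = -56.0000
Denominator Σ(z_t−z̄)² = 536.0000
r_2 = -56.0000 / 536.0000 = -0.104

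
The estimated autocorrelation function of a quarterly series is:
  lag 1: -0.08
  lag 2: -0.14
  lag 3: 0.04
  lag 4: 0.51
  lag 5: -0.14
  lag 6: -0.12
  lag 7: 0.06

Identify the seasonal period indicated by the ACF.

The largest autocorrelation is r_4 = 0.51; the remaining lags stay at or below 0.06.
The dominant spike at lag 4 indicates a seasonal period of 4.

4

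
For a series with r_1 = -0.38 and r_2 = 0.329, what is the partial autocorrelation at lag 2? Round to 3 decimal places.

0.216

φ_{22} = (r_2 − r_1²) / (1 − r_1²)
r_1² = (-0.38)² = 0.1444
Numerator = 0.329 − 0.1444 = 0.1846; denominator = 1 − 0.1444 = 0.8556
φ_{22} = 0.1846 / 0.8556 = 0.216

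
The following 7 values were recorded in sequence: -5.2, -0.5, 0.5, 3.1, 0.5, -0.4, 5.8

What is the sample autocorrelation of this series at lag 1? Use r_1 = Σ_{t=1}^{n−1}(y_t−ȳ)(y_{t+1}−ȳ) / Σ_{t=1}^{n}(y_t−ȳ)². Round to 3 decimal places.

0.013

Mean ȳ = (-5.2 − 0.5 + 0.5 + 3.1 + 0.5 − 0.4 + 5.8)/7 = 0.5429
Deviations from mean: -5.7429, -1.0429, -0.0429, 2.5571, -0.0429, -0.9429, 5.2571
Σ(y_t−ȳ)(y_{t+1}−ȳ) = (5.9890) + (0.0447) + (-0.1096) + (-0.1096) + (0.0404) + (-4.9567) = 0.8982
Denominator Σ(y_t−ȳ)² = 69.1371
r_1 = 0.8982 / 69.1371 = 0.013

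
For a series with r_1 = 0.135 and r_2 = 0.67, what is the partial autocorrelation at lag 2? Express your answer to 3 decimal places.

φ_{22} = (r_2 − r_1²) / (1 − r_1²)
r_1² = (0.135)² = 0.018225
Numerator = 0.67 − 0.0182 = 0.6518; denominator = 1 − 0.0182 = 0.9818
φ_{22} = 0.6518 / 0.9818 = 0.664

0.664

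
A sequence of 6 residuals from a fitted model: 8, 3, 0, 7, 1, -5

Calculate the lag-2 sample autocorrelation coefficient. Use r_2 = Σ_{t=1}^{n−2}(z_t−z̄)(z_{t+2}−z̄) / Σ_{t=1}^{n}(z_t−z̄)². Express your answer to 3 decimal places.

-0.357

Mean z̄ = (8 + 3 + 0 + 7 + 1 − 5)/6 = 2.3333
Σ(z_t−z̄)(z_{t+2}−z̄) = (-13.2222) + (3.1111) + (3.1111) + (-34.2222) = -41.2222
Denominator Σ(z_t−z̄)² = 115.3333
r_2 = -41.2222 / 115.3333 = -0.357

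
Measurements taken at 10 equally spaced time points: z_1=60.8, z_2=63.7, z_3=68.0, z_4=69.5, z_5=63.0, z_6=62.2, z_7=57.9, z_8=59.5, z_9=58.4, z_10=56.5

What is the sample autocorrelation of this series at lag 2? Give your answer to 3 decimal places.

Mean z̄ = (60.8 + 63.7 + 68.0 + 69.5 + 63.0 + 62.2 + 57.9 + 59.5 + 58.4 + 56.5)/10 = 61.9500
Numerator Σ_{t=1}^{8}(z_t−z̄)(z_{t+2}−z̄) = 37.3600
Denominator Σ(z_t−z̄)² = 163.8650
r_2 = 37.3600 / 163.8650 = 0.228

0.228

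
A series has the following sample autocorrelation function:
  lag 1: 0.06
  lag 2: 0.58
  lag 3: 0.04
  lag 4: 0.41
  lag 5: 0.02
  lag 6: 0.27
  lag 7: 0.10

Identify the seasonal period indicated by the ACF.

2

The largest autocorrelation is r_2 = 0.58, with weaker echoes at lags 4 (0.41) and 6 (0.27); the remaining lags stay at or below 0.10.
The dominant spike at lag 2 indicates a seasonal period of 2.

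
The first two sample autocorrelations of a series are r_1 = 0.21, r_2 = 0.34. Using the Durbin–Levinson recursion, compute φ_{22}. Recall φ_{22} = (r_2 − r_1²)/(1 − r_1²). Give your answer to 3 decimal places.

φ_{22} = (r_2 − r_1²) / (1 − r_1²)
r_1² = (0.21)² = 0.0441
Numerator = 0.34 − 0.0441 = 0.2959; denominator = 1 − 0.0441 = 0.9559
φ_{22} = 0.2959 / 0.9559 = 0.310

0.310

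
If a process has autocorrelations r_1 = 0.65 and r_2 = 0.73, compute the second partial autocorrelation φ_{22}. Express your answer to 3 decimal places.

0.532

φ_{22} = (r_2 − r_1²) / (1 − r_1²)
r_1² = (0.65)² = 0.4225
Numerator = 0.73 − 0.4225 = 0.3075; denominator = 1 − 0.4225 = 0.5775
φ_{22} = 0.3075 / 0.5775 = 0.532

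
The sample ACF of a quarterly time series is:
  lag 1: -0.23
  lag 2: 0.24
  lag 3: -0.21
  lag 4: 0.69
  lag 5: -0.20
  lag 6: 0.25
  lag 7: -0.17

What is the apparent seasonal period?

The largest autocorrelation is r_4 = 0.69; the remaining lags stay at or below 0.25.
The dominant spike at lag 4 indicates a seasonal period of 4.

4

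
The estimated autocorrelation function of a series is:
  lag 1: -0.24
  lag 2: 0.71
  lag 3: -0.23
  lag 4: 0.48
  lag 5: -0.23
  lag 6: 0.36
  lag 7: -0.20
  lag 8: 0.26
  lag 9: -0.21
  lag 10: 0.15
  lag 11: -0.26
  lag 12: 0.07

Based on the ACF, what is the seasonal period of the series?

2

The largest autocorrelation is r_2 = 0.71, with weaker echoes at lags 4 (0.48), 6 (0.36), 8 (0.26) and 10 (0.15); the remaining lags stay at or below 0.07.
The dominant spike at lag 2 indicates a seasonal period of 2.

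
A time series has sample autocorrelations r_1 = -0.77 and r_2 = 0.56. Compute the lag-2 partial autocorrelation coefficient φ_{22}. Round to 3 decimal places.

φ_{22} = (r_2 − r_1²) / (1 − r_1²)
r_1² = (-0.77)² = 0.5929
Numerator = 0.56 − 0.5929 = -0.0329; denominator = 1 − 0.5929 = 0.4071
φ_{22} = -0.0329 / 0.4071 = -0.081

-0.081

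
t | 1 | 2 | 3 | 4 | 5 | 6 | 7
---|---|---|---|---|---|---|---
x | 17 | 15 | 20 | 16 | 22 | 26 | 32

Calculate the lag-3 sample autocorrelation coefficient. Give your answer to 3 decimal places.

-0.202

Mean x̄ = (17 + 15 + 20 + 16 + 22 + 26 + 32)/7 = 21.1429
Σ(x_t−x̄)(x_{t+3}−x̄) = (21.3061) + (-5.2653) + (-5.5510) + (-55.8367) = -45.3469
Denominator Σ(x_t−x̄)² = 224.8571
r_3 = -45.3469 / 224.8571 = -0.202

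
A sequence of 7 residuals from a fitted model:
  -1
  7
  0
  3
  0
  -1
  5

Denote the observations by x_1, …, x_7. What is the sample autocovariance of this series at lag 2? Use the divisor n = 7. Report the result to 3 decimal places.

Mean x̄ = (-1 + 7 + 0 + 3 + 0 − 1 + 5)/7 = 1.8571
Σ_{t=1}^{5}(x_t−x̄)(x_{t+2}−x̄) = 5.5306
γ_2 = 5.5306 / 7 = 0.790

0.790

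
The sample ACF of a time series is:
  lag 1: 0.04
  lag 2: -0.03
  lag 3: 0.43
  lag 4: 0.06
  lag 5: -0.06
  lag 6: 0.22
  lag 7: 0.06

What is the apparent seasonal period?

3

The largest autocorrelation is r_3 = 0.43, with a weaker echo at lag 6 (0.22); the remaining lags stay at or below 0.06.
The dominant spike at lag 3 indicates a seasonal period of 3.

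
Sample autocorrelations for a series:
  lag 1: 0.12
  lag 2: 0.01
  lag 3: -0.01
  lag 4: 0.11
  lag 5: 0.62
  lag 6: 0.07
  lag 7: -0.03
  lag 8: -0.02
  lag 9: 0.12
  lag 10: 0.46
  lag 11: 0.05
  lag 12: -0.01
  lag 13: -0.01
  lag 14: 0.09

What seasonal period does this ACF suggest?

5

The largest autocorrelation is r_5 = 0.62, with a weaker echo at lag 10 (0.46); the remaining lags stay at or below 0.12.
The dominant spike at lag 5 indicates a seasonal period of 5.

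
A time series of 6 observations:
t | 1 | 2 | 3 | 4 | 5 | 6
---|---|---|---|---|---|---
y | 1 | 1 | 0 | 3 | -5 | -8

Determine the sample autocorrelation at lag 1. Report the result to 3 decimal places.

0.256

Mean ȳ = (1 + 1 + 0 + 3 − 5 − 8)/6 = -1.3333
Numerator Σ_{t=1}^{5}(y_t−ȳ)(y_{t+1}−ȳ) = 22.8889
Denominator Σ(y_t−ȳ)² = 89.3333
r_1 = 22.8889 / 89.3333 = 0.256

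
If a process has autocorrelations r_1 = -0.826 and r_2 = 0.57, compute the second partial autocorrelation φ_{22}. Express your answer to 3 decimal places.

φ_{22} = (r_2 − r_1²) / (1 − r_1²)
r_1² = (-0.826)² = 0.682276
Numerator = 0.57 − 0.6823 = -0.1123; denominator = 1 − 0.6823 = 0.3177
φ_{22} = -0.1123 / 0.3177 = -0.353

-0.353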